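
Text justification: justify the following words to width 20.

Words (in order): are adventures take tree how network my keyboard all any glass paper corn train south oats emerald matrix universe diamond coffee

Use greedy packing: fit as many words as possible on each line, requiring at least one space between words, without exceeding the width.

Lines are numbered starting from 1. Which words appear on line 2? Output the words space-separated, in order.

Line 1: ['are', 'adventures', 'take'] (min_width=19, slack=1)
Line 2: ['tree', 'how', 'network', 'my'] (min_width=19, slack=1)
Line 3: ['keyboard', 'all', 'any'] (min_width=16, slack=4)
Line 4: ['glass', 'paper', 'corn'] (min_width=16, slack=4)
Line 5: ['train', 'south', 'oats'] (min_width=16, slack=4)
Line 6: ['emerald', 'matrix'] (min_width=14, slack=6)
Line 7: ['universe', 'diamond'] (min_width=16, slack=4)
Line 8: ['coffee'] (min_width=6, slack=14)

Answer: tree how network my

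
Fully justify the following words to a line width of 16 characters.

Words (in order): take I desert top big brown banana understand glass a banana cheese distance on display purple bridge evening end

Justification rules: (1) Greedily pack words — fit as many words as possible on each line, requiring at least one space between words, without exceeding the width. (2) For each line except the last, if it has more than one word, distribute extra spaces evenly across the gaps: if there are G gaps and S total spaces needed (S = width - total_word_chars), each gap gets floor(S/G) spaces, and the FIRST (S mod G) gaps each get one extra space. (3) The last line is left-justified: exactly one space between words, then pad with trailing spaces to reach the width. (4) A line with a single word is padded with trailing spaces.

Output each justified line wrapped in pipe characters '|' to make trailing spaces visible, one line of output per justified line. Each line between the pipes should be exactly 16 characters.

Answer: |take   I  desert|
|top   big  brown|
|banana          |
|understand glass|
|a  banana cheese|
|distance      on|
|display   purple|
|bridge   evening|
|end             |

Derivation:
Line 1: ['take', 'I', 'desert'] (min_width=13, slack=3)
Line 2: ['top', 'big', 'brown'] (min_width=13, slack=3)
Line 3: ['banana'] (min_width=6, slack=10)
Line 4: ['understand', 'glass'] (min_width=16, slack=0)
Line 5: ['a', 'banana', 'cheese'] (min_width=15, slack=1)
Line 6: ['distance', 'on'] (min_width=11, slack=5)
Line 7: ['display', 'purple'] (min_width=14, slack=2)
Line 8: ['bridge', 'evening'] (min_width=14, slack=2)
Line 9: ['end'] (min_width=3, slack=13)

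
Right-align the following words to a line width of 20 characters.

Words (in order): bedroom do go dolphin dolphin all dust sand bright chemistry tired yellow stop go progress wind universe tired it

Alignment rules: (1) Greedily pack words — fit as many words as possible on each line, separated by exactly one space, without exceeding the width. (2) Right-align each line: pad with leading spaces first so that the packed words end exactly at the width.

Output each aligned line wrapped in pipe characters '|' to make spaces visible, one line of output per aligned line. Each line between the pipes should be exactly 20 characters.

Answer: |       bedroom do go|
| dolphin dolphin all|
|    dust sand bright|
|     chemistry tired|
|      yellow stop go|
|       progress wind|
|   universe tired it|

Derivation:
Line 1: ['bedroom', 'do', 'go'] (min_width=13, slack=7)
Line 2: ['dolphin', 'dolphin', 'all'] (min_width=19, slack=1)
Line 3: ['dust', 'sand', 'bright'] (min_width=16, slack=4)
Line 4: ['chemistry', 'tired'] (min_width=15, slack=5)
Line 5: ['yellow', 'stop', 'go'] (min_width=14, slack=6)
Line 6: ['progress', 'wind'] (min_width=13, slack=7)
Line 7: ['universe', 'tired', 'it'] (min_width=17, slack=3)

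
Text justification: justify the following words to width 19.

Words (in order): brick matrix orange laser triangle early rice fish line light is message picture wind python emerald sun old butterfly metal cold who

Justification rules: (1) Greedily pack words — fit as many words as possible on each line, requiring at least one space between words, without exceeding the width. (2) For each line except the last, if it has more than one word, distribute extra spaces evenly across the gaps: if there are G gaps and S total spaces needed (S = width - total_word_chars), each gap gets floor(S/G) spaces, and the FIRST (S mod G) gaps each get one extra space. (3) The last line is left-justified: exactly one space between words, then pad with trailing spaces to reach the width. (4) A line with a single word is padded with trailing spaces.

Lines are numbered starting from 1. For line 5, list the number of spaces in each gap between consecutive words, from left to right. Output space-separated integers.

Line 1: ['brick', 'matrix', 'orange'] (min_width=19, slack=0)
Line 2: ['laser', 'triangle'] (min_width=14, slack=5)
Line 3: ['early', 'rice', 'fish'] (min_width=15, slack=4)
Line 4: ['line', 'light', 'is'] (min_width=13, slack=6)
Line 5: ['message', 'picture'] (min_width=15, slack=4)
Line 6: ['wind', 'python', 'emerald'] (min_width=19, slack=0)
Line 7: ['sun', 'old', 'butterfly'] (min_width=17, slack=2)
Line 8: ['metal', 'cold', 'who'] (min_width=14, slack=5)

Answer: 5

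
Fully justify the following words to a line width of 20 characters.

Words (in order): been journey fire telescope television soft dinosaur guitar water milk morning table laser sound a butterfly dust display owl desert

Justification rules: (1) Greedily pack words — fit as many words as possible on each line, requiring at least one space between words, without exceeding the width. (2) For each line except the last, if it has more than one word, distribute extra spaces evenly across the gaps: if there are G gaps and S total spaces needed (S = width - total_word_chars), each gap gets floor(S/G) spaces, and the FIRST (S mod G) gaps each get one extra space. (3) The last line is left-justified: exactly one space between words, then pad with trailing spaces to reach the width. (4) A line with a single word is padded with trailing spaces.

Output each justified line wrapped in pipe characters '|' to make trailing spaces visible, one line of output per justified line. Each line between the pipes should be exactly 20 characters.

Answer: |been   journey  fire|
|telescope television|
|soft dinosaur guitar|
|water  milk  morning|
|table  laser sound a|
|butterfly       dust|
|display owl desert  |

Derivation:
Line 1: ['been', 'journey', 'fire'] (min_width=17, slack=3)
Line 2: ['telescope', 'television'] (min_width=20, slack=0)
Line 3: ['soft', 'dinosaur', 'guitar'] (min_width=20, slack=0)
Line 4: ['water', 'milk', 'morning'] (min_width=18, slack=2)
Line 5: ['table', 'laser', 'sound', 'a'] (min_width=19, slack=1)
Line 6: ['butterfly', 'dust'] (min_width=14, slack=6)
Line 7: ['display', 'owl', 'desert'] (min_width=18, slack=2)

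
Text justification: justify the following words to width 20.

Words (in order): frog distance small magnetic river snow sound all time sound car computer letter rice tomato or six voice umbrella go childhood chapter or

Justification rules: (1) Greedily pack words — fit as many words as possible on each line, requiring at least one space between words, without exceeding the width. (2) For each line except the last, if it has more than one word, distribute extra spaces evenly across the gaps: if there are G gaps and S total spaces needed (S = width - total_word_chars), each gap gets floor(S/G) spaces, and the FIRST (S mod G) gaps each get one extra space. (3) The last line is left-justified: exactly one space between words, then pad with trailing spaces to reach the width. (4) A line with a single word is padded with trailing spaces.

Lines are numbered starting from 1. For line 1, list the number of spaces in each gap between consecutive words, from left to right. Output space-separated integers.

Answer: 2 1

Derivation:
Line 1: ['frog', 'distance', 'small'] (min_width=19, slack=1)
Line 2: ['magnetic', 'river', 'snow'] (min_width=19, slack=1)
Line 3: ['sound', 'all', 'time', 'sound'] (min_width=20, slack=0)
Line 4: ['car', 'computer', 'letter'] (min_width=19, slack=1)
Line 5: ['rice', 'tomato', 'or', 'six'] (min_width=18, slack=2)
Line 6: ['voice', 'umbrella', 'go'] (min_width=17, slack=3)
Line 7: ['childhood', 'chapter', 'or'] (min_width=20, slack=0)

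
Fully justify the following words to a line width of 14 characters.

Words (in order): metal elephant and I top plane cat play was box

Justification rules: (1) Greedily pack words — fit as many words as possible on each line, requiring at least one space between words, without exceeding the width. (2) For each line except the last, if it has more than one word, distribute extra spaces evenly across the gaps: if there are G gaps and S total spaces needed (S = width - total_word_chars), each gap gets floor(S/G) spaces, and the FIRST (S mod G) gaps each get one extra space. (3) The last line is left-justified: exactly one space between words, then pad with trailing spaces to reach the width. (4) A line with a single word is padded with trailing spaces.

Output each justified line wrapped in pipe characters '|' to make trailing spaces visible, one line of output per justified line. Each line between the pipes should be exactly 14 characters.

Line 1: ['metal', 'elephant'] (min_width=14, slack=0)
Line 2: ['and', 'I', 'top'] (min_width=9, slack=5)
Line 3: ['plane', 'cat', 'play'] (min_width=14, slack=0)
Line 4: ['was', 'box'] (min_width=7, slack=7)

Answer: |metal elephant|
|and    I   top|
|plane cat play|
|was box       |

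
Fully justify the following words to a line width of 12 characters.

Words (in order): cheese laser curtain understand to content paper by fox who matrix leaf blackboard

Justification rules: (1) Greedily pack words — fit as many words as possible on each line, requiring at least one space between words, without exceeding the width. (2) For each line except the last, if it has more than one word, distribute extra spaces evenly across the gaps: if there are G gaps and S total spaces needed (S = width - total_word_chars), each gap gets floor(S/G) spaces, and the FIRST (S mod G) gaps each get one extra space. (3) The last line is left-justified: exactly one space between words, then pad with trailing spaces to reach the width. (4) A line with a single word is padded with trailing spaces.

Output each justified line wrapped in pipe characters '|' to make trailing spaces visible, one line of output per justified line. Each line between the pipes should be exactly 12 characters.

Line 1: ['cheese', 'laser'] (min_width=12, slack=0)
Line 2: ['curtain'] (min_width=7, slack=5)
Line 3: ['understand'] (min_width=10, slack=2)
Line 4: ['to', 'content'] (min_width=10, slack=2)
Line 5: ['paper', 'by', 'fox'] (min_width=12, slack=0)
Line 6: ['who', 'matrix'] (min_width=10, slack=2)
Line 7: ['leaf'] (min_width=4, slack=8)
Line 8: ['blackboard'] (min_width=10, slack=2)

Answer: |cheese laser|
|curtain     |
|understand  |
|to   content|
|paper by fox|
|who   matrix|
|leaf        |
|blackboard  |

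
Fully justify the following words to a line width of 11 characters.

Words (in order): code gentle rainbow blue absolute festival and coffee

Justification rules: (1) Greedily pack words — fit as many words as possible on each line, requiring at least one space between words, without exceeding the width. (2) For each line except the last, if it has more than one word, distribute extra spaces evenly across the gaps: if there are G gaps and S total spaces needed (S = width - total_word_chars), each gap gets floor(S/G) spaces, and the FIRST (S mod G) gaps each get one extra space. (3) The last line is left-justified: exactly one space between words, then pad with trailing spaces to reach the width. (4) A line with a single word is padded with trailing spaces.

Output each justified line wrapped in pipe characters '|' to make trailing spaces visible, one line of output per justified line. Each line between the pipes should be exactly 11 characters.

Line 1: ['code', 'gentle'] (min_width=11, slack=0)
Line 2: ['rainbow'] (min_width=7, slack=4)
Line 3: ['blue'] (min_width=4, slack=7)
Line 4: ['absolute'] (min_width=8, slack=3)
Line 5: ['festival'] (min_width=8, slack=3)
Line 6: ['and', 'coffee'] (min_width=10, slack=1)

Answer: |code gentle|
|rainbow    |
|blue       |
|absolute   |
|festival   |
|and coffee |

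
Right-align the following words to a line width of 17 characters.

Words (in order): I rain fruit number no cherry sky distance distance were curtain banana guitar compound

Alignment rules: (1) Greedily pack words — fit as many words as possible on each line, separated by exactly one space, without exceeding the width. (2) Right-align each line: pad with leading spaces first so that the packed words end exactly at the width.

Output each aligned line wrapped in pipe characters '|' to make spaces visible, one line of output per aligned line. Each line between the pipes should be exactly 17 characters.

Line 1: ['I', 'rain', 'fruit'] (min_width=12, slack=5)
Line 2: ['number', 'no', 'cherry'] (min_width=16, slack=1)
Line 3: ['sky', 'distance'] (min_width=12, slack=5)
Line 4: ['distance', 'were'] (min_width=13, slack=4)
Line 5: ['curtain', 'banana'] (min_width=14, slack=3)
Line 6: ['guitar', 'compound'] (min_width=15, slack=2)

Answer: |     I rain fruit|
| number no cherry|
|     sky distance|
|    distance were|
|   curtain banana|
|  guitar compound|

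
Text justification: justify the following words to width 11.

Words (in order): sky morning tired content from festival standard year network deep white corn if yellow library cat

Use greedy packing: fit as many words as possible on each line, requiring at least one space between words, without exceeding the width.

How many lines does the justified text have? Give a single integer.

Answer: 12

Derivation:
Line 1: ['sky', 'morning'] (min_width=11, slack=0)
Line 2: ['tired'] (min_width=5, slack=6)
Line 3: ['content'] (min_width=7, slack=4)
Line 4: ['from'] (min_width=4, slack=7)
Line 5: ['festival'] (min_width=8, slack=3)
Line 6: ['standard'] (min_width=8, slack=3)
Line 7: ['year'] (min_width=4, slack=7)
Line 8: ['network'] (min_width=7, slack=4)
Line 9: ['deep', 'white'] (min_width=10, slack=1)
Line 10: ['corn', 'if'] (min_width=7, slack=4)
Line 11: ['yellow'] (min_width=6, slack=5)
Line 12: ['library', 'cat'] (min_width=11, slack=0)
Total lines: 12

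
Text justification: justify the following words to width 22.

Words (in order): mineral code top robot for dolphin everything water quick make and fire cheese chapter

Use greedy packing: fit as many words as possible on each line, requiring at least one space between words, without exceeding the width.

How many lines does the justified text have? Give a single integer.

Answer: 4

Derivation:
Line 1: ['mineral', 'code', 'top', 'robot'] (min_width=22, slack=0)
Line 2: ['for', 'dolphin', 'everything'] (min_width=22, slack=0)
Line 3: ['water', 'quick', 'make', 'and'] (min_width=20, slack=2)
Line 4: ['fire', 'cheese', 'chapter'] (min_width=19, slack=3)
Total lines: 4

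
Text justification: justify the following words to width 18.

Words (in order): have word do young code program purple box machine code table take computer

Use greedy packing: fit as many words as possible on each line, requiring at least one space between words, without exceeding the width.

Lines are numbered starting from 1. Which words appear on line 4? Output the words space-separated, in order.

Answer: code table take

Derivation:
Line 1: ['have', 'word', 'do', 'young'] (min_width=18, slack=0)
Line 2: ['code', 'program'] (min_width=12, slack=6)
Line 3: ['purple', 'box', 'machine'] (min_width=18, slack=0)
Line 4: ['code', 'table', 'take'] (min_width=15, slack=3)
Line 5: ['computer'] (min_width=8, slack=10)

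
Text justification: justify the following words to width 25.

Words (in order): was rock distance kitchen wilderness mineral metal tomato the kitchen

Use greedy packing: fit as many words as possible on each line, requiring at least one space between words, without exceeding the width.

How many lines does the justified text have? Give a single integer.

Line 1: ['was', 'rock', 'distance', 'kitchen'] (min_width=25, slack=0)
Line 2: ['wilderness', 'mineral', 'metal'] (min_width=24, slack=1)
Line 3: ['tomato', 'the', 'kitchen'] (min_width=18, slack=7)
Total lines: 3

Answer: 3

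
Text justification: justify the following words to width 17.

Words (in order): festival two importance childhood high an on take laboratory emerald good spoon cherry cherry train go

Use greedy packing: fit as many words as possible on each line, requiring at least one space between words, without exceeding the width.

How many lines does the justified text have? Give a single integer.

Answer: 8

Derivation:
Line 1: ['festival', 'two'] (min_width=12, slack=5)
Line 2: ['importance'] (min_width=10, slack=7)
Line 3: ['childhood', 'high', 'an'] (min_width=17, slack=0)
Line 4: ['on', 'take'] (min_width=7, slack=10)
Line 5: ['laboratory'] (min_width=10, slack=7)
Line 6: ['emerald', 'good'] (min_width=12, slack=5)
Line 7: ['spoon', 'cherry'] (min_width=12, slack=5)
Line 8: ['cherry', 'train', 'go'] (min_width=15, slack=2)
Total lines: 8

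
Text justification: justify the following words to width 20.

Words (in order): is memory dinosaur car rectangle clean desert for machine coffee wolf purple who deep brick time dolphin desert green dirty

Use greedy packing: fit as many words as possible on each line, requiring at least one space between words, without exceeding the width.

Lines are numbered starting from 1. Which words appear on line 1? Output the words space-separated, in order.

Line 1: ['is', 'memory', 'dinosaur'] (min_width=18, slack=2)
Line 2: ['car', 'rectangle', 'clean'] (min_width=19, slack=1)
Line 3: ['desert', 'for', 'machine'] (min_width=18, slack=2)
Line 4: ['coffee', 'wolf', 'purple'] (min_width=18, slack=2)
Line 5: ['who', 'deep', 'brick', 'time'] (min_width=19, slack=1)
Line 6: ['dolphin', 'desert', 'green'] (min_width=20, slack=0)
Line 7: ['dirty'] (min_width=5, slack=15)

Answer: is memory dinosaur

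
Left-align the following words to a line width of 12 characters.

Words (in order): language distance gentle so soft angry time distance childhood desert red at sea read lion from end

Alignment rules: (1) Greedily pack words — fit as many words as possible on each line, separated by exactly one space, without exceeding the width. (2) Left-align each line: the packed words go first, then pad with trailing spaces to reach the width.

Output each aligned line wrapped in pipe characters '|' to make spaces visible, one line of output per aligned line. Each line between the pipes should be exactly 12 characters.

Line 1: ['language'] (min_width=8, slack=4)
Line 2: ['distance'] (min_width=8, slack=4)
Line 3: ['gentle', 'so'] (min_width=9, slack=3)
Line 4: ['soft', 'angry'] (min_width=10, slack=2)
Line 5: ['time'] (min_width=4, slack=8)
Line 6: ['distance'] (min_width=8, slack=4)
Line 7: ['childhood'] (min_width=9, slack=3)
Line 8: ['desert', 'red'] (min_width=10, slack=2)
Line 9: ['at', 'sea', 'read'] (min_width=11, slack=1)
Line 10: ['lion', 'from'] (min_width=9, slack=3)
Line 11: ['end'] (min_width=3, slack=9)

Answer: |language    |
|distance    |
|gentle so   |
|soft angry  |
|time        |
|distance    |
|childhood   |
|desert red  |
|at sea read |
|lion from   |
|end         |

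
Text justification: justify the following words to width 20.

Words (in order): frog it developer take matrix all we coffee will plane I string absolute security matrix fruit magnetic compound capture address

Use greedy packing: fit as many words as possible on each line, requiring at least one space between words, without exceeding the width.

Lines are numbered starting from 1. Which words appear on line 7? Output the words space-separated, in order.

Answer: compound capture

Derivation:
Line 1: ['frog', 'it', 'developer'] (min_width=17, slack=3)
Line 2: ['take', 'matrix', 'all', 'we'] (min_width=18, slack=2)
Line 3: ['coffee', 'will', 'plane', 'I'] (min_width=19, slack=1)
Line 4: ['string', 'absolute'] (min_width=15, slack=5)
Line 5: ['security', 'matrix'] (min_width=15, slack=5)
Line 6: ['fruit', 'magnetic'] (min_width=14, slack=6)
Line 7: ['compound', 'capture'] (min_width=16, slack=4)
Line 8: ['address'] (min_width=7, slack=13)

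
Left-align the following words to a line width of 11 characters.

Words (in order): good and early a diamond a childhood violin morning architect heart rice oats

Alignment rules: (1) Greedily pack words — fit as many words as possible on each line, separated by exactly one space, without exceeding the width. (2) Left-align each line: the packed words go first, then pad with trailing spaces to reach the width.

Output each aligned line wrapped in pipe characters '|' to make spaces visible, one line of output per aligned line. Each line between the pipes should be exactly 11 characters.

Answer: |good and   |
|early a    |
|diamond a  |
|childhood  |
|violin     |
|morning    |
|architect  |
|heart rice |
|oats       |

Derivation:
Line 1: ['good', 'and'] (min_width=8, slack=3)
Line 2: ['early', 'a'] (min_width=7, slack=4)
Line 3: ['diamond', 'a'] (min_width=9, slack=2)
Line 4: ['childhood'] (min_width=9, slack=2)
Line 5: ['violin'] (min_width=6, slack=5)
Line 6: ['morning'] (min_width=7, slack=4)
Line 7: ['architect'] (min_width=9, slack=2)
Line 8: ['heart', 'rice'] (min_width=10, slack=1)
Line 9: ['oats'] (min_width=4, slack=7)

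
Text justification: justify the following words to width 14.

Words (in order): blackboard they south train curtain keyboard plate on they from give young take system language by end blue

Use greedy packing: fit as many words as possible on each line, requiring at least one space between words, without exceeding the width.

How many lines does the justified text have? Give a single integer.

Line 1: ['blackboard'] (min_width=10, slack=4)
Line 2: ['they', 'south'] (min_width=10, slack=4)
Line 3: ['train', 'curtain'] (min_width=13, slack=1)
Line 4: ['keyboard', 'plate'] (min_width=14, slack=0)
Line 5: ['on', 'they', 'from'] (min_width=12, slack=2)
Line 6: ['give', 'young'] (min_width=10, slack=4)
Line 7: ['take', 'system'] (min_width=11, slack=3)
Line 8: ['language', 'by'] (min_width=11, slack=3)
Line 9: ['end', 'blue'] (min_width=8, slack=6)
Total lines: 9

Answer: 9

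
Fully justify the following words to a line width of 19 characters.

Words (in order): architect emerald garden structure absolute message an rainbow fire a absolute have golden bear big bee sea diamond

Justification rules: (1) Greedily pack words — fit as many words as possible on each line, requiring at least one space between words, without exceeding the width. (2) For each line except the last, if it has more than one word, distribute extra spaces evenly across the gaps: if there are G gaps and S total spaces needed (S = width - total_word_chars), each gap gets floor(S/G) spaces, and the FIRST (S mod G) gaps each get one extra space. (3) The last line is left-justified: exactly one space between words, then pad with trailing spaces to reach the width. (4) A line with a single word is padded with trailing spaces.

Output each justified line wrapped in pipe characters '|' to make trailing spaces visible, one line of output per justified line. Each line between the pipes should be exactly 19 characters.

Answer: |architect   emerald|
|garden    structure|
|absolute message an|
|rainbow    fire   a|
|absolute       have|
|golden bear big bee|
|sea diamond        |

Derivation:
Line 1: ['architect', 'emerald'] (min_width=17, slack=2)
Line 2: ['garden', 'structure'] (min_width=16, slack=3)
Line 3: ['absolute', 'message', 'an'] (min_width=19, slack=0)
Line 4: ['rainbow', 'fire', 'a'] (min_width=14, slack=5)
Line 5: ['absolute', 'have'] (min_width=13, slack=6)
Line 6: ['golden', 'bear', 'big', 'bee'] (min_width=19, slack=0)
Line 7: ['sea', 'diamond'] (min_width=11, slack=8)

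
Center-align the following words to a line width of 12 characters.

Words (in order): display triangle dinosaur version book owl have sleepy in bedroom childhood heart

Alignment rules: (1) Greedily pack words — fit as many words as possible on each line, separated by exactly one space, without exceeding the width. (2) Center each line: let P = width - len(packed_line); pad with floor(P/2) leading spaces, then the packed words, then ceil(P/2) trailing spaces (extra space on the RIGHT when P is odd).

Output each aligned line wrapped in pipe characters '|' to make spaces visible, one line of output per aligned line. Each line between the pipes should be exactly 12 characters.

Line 1: ['display'] (min_width=7, slack=5)
Line 2: ['triangle'] (min_width=8, slack=4)
Line 3: ['dinosaur'] (min_width=8, slack=4)
Line 4: ['version', 'book'] (min_width=12, slack=0)
Line 5: ['owl', 'have'] (min_width=8, slack=4)
Line 6: ['sleepy', 'in'] (min_width=9, slack=3)
Line 7: ['bedroom'] (min_width=7, slack=5)
Line 8: ['childhood'] (min_width=9, slack=3)
Line 9: ['heart'] (min_width=5, slack=7)

Answer: |  display   |
|  triangle  |
|  dinosaur  |
|version book|
|  owl have  |
| sleepy in  |
|  bedroom   |
| childhood  |
|   heart    |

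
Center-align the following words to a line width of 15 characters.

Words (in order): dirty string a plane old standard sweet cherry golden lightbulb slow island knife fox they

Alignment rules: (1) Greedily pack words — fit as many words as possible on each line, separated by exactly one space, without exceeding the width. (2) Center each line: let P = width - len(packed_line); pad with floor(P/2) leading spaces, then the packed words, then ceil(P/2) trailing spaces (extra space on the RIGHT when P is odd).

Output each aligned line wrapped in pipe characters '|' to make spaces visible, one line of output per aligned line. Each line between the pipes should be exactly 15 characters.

Line 1: ['dirty', 'string', 'a'] (min_width=14, slack=1)
Line 2: ['plane', 'old'] (min_width=9, slack=6)
Line 3: ['standard', 'sweet'] (min_width=14, slack=1)
Line 4: ['cherry', 'golden'] (min_width=13, slack=2)
Line 5: ['lightbulb', 'slow'] (min_width=14, slack=1)
Line 6: ['island', 'knife'] (min_width=12, slack=3)
Line 7: ['fox', 'they'] (min_width=8, slack=7)

Answer: |dirty string a |
|   plane old   |
|standard sweet |
| cherry golden |
|lightbulb slow |
| island knife  |
|   fox they    |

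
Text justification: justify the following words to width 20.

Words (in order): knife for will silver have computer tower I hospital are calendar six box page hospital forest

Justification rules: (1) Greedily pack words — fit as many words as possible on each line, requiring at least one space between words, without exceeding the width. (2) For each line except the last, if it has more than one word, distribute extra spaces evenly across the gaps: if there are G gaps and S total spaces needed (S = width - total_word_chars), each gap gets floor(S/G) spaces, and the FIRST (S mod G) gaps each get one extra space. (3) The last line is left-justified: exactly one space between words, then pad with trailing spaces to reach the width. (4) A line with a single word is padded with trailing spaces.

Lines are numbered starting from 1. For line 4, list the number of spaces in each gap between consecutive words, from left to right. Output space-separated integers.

Answer: 3 3

Derivation:
Line 1: ['knife', 'for', 'will'] (min_width=14, slack=6)
Line 2: ['silver', 'have', 'computer'] (min_width=20, slack=0)
Line 3: ['tower', 'I', 'hospital', 'are'] (min_width=20, slack=0)
Line 4: ['calendar', 'six', 'box'] (min_width=16, slack=4)
Line 5: ['page', 'hospital', 'forest'] (min_width=20, slack=0)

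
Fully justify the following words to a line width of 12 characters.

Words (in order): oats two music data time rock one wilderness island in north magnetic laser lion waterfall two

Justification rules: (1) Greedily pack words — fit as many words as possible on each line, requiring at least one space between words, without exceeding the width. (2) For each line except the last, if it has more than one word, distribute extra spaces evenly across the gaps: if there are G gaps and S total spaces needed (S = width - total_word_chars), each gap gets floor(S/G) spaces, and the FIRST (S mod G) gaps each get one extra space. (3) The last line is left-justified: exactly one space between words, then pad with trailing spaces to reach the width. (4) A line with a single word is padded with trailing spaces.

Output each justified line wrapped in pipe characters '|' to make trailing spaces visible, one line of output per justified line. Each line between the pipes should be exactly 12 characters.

Line 1: ['oats', 'two'] (min_width=8, slack=4)
Line 2: ['music', 'data'] (min_width=10, slack=2)
Line 3: ['time', 'rock'] (min_width=9, slack=3)
Line 4: ['one'] (min_width=3, slack=9)
Line 5: ['wilderness'] (min_width=10, slack=2)
Line 6: ['island', 'in'] (min_width=9, slack=3)
Line 7: ['north'] (min_width=5, slack=7)
Line 8: ['magnetic'] (min_width=8, slack=4)
Line 9: ['laser', 'lion'] (min_width=10, slack=2)
Line 10: ['waterfall'] (min_width=9, slack=3)
Line 11: ['two'] (min_width=3, slack=9)

Answer: |oats     two|
|music   data|
|time    rock|
|one         |
|wilderness  |
|island    in|
|north       |
|magnetic    |
|laser   lion|
|waterfall   |
|two         |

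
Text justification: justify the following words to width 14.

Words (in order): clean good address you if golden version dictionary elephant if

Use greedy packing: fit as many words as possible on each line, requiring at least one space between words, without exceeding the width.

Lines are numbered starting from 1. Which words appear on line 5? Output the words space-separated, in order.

Line 1: ['clean', 'good'] (min_width=10, slack=4)
Line 2: ['address', 'you', 'if'] (min_width=14, slack=0)
Line 3: ['golden', 'version'] (min_width=14, slack=0)
Line 4: ['dictionary'] (min_width=10, slack=4)
Line 5: ['elephant', 'if'] (min_width=11, slack=3)

Answer: elephant if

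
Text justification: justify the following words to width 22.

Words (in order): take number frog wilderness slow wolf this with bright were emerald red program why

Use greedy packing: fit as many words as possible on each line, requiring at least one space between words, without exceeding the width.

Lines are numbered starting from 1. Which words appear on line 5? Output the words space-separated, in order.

Line 1: ['take', 'number', 'frog'] (min_width=16, slack=6)
Line 2: ['wilderness', 'slow', 'wolf'] (min_width=20, slack=2)
Line 3: ['this', 'with', 'bright', 'were'] (min_width=21, slack=1)
Line 4: ['emerald', 'red', 'program'] (min_width=19, slack=3)
Line 5: ['why'] (min_width=3, slack=19)

Answer: why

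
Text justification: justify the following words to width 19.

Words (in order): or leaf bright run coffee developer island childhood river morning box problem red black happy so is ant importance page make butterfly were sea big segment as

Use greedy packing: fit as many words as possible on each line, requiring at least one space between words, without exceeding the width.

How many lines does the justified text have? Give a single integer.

Answer: 9

Derivation:
Line 1: ['or', 'leaf', 'bright', 'run'] (min_width=18, slack=1)
Line 2: ['coffee', 'developer'] (min_width=16, slack=3)
Line 3: ['island', 'childhood'] (min_width=16, slack=3)
Line 4: ['river', 'morning', 'box'] (min_width=17, slack=2)
Line 5: ['problem', 'red', 'black'] (min_width=17, slack=2)
Line 6: ['happy', 'so', 'is', 'ant'] (min_width=15, slack=4)
Line 7: ['importance', 'page'] (min_width=15, slack=4)
Line 8: ['make', 'butterfly', 'were'] (min_width=19, slack=0)
Line 9: ['sea', 'big', 'segment', 'as'] (min_width=18, slack=1)
Total lines: 9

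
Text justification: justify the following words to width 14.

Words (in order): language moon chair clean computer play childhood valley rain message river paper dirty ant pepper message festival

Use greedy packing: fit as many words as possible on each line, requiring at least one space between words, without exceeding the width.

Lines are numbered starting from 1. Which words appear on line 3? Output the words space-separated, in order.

Line 1: ['language', 'moon'] (min_width=13, slack=1)
Line 2: ['chair', 'clean'] (min_width=11, slack=3)
Line 3: ['computer', 'play'] (min_width=13, slack=1)
Line 4: ['childhood'] (min_width=9, slack=5)
Line 5: ['valley', 'rain'] (min_width=11, slack=3)
Line 6: ['message', 'river'] (min_width=13, slack=1)
Line 7: ['paper', 'dirty'] (min_width=11, slack=3)
Line 8: ['ant', 'pepper'] (min_width=10, slack=4)
Line 9: ['message'] (min_width=7, slack=7)
Line 10: ['festival'] (min_width=8, slack=6)

Answer: computer play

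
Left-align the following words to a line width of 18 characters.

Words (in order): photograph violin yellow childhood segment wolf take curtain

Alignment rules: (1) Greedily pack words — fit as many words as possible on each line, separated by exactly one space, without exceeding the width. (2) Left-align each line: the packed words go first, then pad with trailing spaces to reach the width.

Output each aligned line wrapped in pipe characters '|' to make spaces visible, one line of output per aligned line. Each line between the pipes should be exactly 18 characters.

Line 1: ['photograph', 'violin'] (min_width=17, slack=1)
Line 2: ['yellow', 'childhood'] (min_width=16, slack=2)
Line 3: ['segment', 'wolf', 'take'] (min_width=17, slack=1)
Line 4: ['curtain'] (min_width=7, slack=11)

Answer: |photograph violin |
|yellow childhood  |
|segment wolf take |
|curtain           |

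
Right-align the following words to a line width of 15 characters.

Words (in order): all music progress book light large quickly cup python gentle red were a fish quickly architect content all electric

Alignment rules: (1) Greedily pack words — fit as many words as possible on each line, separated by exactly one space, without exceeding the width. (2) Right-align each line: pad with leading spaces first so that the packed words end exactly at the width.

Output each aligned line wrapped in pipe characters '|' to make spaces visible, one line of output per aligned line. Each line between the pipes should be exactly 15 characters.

Line 1: ['all', 'music'] (min_width=9, slack=6)
Line 2: ['progress', 'book'] (min_width=13, slack=2)
Line 3: ['light', 'large'] (min_width=11, slack=4)
Line 4: ['quickly', 'cup'] (min_width=11, slack=4)
Line 5: ['python', 'gentle'] (min_width=13, slack=2)
Line 6: ['red', 'were', 'a', 'fish'] (min_width=15, slack=0)
Line 7: ['quickly'] (min_width=7, slack=8)
Line 8: ['architect'] (min_width=9, slack=6)
Line 9: ['content', 'all'] (min_width=11, slack=4)
Line 10: ['electric'] (min_width=8, slack=7)

Answer: |      all music|
|  progress book|
|    light large|
|    quickly cup|
|  python gentle|
|red were a fish|
|        quickly|
|      architect|
|    content all|
|       electric|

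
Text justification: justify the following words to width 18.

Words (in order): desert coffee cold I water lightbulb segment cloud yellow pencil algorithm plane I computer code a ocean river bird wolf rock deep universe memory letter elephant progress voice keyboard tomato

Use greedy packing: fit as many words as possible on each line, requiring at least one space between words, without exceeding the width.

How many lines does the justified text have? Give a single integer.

Line 1: ['desert', 'coffee', 'cold'] (min_width=18, slack=0)
Line 2: ['I', 'water', 'lightbulb'] (min_width=17, slack=1)
Line 3: ['segment', 'cloud'] (min_width=13, slack=5)
Line 4: ['yellow', 'pencil'] (min_width=13, slack=5)
Line 5: ['algorithm', 'plane', 'I'] (min_width=17, slack=1)
Line 6: ['computer', 'code', 'a'] (min_width=15, slack=3)
Line 7: ['ocean', 'river', 'bird'] (min_width=16, slack=2)
Line 8: ['wolf', 'rock', 'deep'] (min_width=14, slack=4)
Line 9: ['universe', 'memory'] (min_width=15, slack=3)
Line 10: ['letter', 'elephant'] (min_width=15, slack=3)
Line 11: ['progress', 'voice'] (min_width=14, slack=4)
Line 12: ['keyboard', 'tomato'] (min_width=15, slack=3)
Total lines: 12

Answer: 12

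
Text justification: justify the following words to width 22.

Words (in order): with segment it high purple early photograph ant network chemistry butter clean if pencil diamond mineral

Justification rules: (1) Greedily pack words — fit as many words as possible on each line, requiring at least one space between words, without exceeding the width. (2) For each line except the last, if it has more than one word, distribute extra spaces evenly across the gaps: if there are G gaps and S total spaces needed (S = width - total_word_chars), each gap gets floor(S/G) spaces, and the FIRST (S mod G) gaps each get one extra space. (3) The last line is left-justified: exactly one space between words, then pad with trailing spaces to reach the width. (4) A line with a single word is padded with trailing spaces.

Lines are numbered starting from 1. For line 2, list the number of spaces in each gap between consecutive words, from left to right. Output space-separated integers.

Line 1: ['with', 'segment', 'it', 'high'] (min_width=20, slack=2)
Line 2: ['purple', 'early'] (min_width=12, slack=10)
Line 3: ['photograph', 'ant', 'network'] (min_width=22, slack=0)
Line 4: ['chemistry', 'butter', 'clean'] (min_width=22, slack=0)
Line 5: ['if', 'pencil', 'diamond'] (min_width=17, slack=5)
Line 6: ['mineral'] (min_width=7, slack=15)

Answer: 11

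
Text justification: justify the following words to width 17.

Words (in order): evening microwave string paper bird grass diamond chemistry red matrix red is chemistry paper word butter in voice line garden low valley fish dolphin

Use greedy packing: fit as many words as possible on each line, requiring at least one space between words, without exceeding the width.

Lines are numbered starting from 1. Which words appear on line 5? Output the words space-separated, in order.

Answer: matrix red is

Derivation:
Line 1: ['evening', 'microwave'] (min_width=17, slack=0)
Line 2: ['string', 'paper', 'bird'] (min_width=17, slack=0)
Line 3: ['grass', 'diamond'] (min_width=13, slack=4)
Line 4: ['chemistry', 'red'] (min_width=13, slack=4)
Line 5: ['matrix', 'red', 'is'] (min_width=13, slack=4)
Line 6: ['chemistry', 'paper'] (min_width=15, slack=2)
Line 7: ['word', 'butter', 'in'] (min_width=14, slack=3)
Line 8: ['voice', 'line', 'garden'] (min_width=17, slack=0)
Line 9: ['low', 'valley', 'fish'] (min_width=15, slack=2)
Line 10: ['dolphin'] (min_width=7, slack=10)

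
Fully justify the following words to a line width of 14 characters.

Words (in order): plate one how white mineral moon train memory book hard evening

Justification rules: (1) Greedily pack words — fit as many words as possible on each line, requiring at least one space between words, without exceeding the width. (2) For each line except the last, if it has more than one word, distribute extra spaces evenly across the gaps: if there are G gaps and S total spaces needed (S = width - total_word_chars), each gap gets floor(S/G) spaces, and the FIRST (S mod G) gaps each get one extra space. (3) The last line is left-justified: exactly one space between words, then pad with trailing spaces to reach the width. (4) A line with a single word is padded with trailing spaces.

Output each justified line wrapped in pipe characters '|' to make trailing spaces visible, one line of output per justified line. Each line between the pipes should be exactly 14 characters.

Line 1: ['plate', 'one', 'how'] (min_width=13, slack=1)
Line 2: ['white', 'mineral'] (min_width=13, slack=1)
Line 3: ['moon', 'train'] (min_width=10, slack=4)
Line 4: ['memory', 'book'] (min_width=11, slack=3)
Line 5: ['hard', 'evening'] (min_width=12, slack=2)

Answer: |plate  one how|
|white  mineral|
|moon     train|
|memory    book|
|hard evening  |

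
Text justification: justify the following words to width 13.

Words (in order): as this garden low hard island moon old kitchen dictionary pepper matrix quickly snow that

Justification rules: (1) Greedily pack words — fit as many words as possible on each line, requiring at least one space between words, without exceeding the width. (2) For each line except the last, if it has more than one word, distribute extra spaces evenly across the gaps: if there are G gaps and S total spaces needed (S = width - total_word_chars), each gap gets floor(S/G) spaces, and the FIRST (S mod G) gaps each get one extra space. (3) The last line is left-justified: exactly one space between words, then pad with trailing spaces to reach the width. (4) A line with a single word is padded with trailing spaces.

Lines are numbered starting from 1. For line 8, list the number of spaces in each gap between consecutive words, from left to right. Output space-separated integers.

Line 1: ['as', 'this'] (min_width=7, slack=6)
Line 2: ['garden', 'low'] (min_width=10, slack=3)
Line 3: ['hard', 'island'] (min_width=11, slack=2)
Line 4: ['moon', 'old'] (min_width=8, slack=5)
Line 5: ['kitchen'] (min_width=7, slack=6)
Line 6: ['dictionary'] (min_width=10, slack=3)
Line 7: ['pepper', 'matrix'] (min_width=13, slack=0)
Line 8: ['quickly', 'snow'] (min_width=12, slack=1)
Line 9: ['that'] (min_width=4, slack=9)

Answer: 2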